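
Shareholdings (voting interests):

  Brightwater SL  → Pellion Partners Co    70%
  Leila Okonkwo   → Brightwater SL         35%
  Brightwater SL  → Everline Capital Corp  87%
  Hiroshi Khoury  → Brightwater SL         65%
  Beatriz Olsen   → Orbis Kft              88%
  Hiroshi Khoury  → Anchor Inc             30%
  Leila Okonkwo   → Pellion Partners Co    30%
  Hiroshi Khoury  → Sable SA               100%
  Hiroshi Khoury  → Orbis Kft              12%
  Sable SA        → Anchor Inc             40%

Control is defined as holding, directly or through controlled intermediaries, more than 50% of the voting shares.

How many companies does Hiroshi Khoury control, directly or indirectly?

5

Hiroshi holds 65% of Brightwater, so Hiroshi controls Brightwater.
Hiroshi holds 100% of Sable, so Hiroshi controls Sable.
Sable and Hiroshi together hold 40% + 30% = 70% of Anchor, so Hiroshi controls Anchor.
Brightwater holds 87% of Everline, so Hiroshi controls Everline.
Brightwater holds 70% of Pellion, so Hiroshi controls Pellion.
No other company's threshold is met.
Hiroshi controls 5 companies.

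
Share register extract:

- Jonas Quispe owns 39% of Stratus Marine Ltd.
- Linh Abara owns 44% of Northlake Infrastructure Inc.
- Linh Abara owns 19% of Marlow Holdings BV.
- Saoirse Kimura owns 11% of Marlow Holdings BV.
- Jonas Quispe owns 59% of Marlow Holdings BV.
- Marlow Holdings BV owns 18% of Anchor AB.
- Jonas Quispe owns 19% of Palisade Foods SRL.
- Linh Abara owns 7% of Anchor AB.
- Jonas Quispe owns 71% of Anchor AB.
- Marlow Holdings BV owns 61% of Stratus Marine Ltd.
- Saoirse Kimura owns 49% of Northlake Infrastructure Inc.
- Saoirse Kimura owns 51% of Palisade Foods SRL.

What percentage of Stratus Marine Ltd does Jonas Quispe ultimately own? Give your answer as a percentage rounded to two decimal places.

Jonas reaches Stratus along 2 paths.
Direct stake: 39% = 39%.
Via Marlow: 59% × 61% = 35.99%.
Total: 39% + 35.99% = 74.99%.

74.99%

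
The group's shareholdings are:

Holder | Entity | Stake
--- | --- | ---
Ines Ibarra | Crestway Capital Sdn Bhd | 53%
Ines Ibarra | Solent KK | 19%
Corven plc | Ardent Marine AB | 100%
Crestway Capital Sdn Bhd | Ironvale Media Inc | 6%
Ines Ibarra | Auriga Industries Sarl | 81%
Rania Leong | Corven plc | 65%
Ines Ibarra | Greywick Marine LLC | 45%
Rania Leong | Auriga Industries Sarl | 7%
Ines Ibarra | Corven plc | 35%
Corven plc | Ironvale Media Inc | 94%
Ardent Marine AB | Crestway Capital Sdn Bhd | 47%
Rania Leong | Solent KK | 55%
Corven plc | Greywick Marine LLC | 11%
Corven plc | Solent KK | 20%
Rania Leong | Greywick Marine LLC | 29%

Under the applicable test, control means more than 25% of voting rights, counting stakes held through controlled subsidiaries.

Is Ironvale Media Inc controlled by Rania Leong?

Rania holds 65% of Corven, so Rania controls Corven.
Corven holds 100% of Ardent, so Rania controls Ardent.
Ardent holds 47% of Crestway, so Rania controls Crestway.
Crestway and Corven together hold 6% + 94% = 100% of Ironvale, so Rania controls Ironvale.

Yes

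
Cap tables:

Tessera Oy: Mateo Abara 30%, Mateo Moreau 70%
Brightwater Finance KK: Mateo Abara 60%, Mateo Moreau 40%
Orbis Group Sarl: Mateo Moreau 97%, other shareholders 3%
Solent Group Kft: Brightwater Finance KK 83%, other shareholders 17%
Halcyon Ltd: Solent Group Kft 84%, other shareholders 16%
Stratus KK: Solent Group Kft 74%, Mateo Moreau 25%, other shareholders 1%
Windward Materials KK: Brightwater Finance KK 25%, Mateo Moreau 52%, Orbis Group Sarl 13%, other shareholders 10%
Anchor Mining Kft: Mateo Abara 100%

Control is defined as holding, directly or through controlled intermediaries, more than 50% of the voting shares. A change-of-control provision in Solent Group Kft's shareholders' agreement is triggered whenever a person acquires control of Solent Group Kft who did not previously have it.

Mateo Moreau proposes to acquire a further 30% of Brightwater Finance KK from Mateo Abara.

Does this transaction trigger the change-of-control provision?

Yes

The purchase adds only to Mateo Moreau's holdings (Mateo Abara's stake shrinks), so Mateo Moreau is the only person who could newly come to control Solent.
Mateo Moreau holds 70% of Tessera, so Mateo Moreau controls Tessera.
Mateo Moreau holds 97% of Orbis, so Mateo Moreau controls Orbis.
Mateo Moreau and Orbis together hold 52% + 13% = 65% of Windward, so Mateo Moreau controls Windward.
Neither Mateo Moreau nor any entity Mateo Moreau controls holds any voting interest in Solent.
So before the transaction, Mateo Moreau does not control Solent.
After the purchase, Mateo Moreau's direct stake in Brightwater rises to 40% + 30% = 70%, and Mateo Abara's stake falls to 30%.
Mateo Moreau holds 70% of Brightwater, so Mateo Moreau controls Brightwater.
Brightwater holds 83% of Solent, so Mateo Moreau controls Solent.
Mateo Moreau did not control Solent before and does after, so the clause is triggered.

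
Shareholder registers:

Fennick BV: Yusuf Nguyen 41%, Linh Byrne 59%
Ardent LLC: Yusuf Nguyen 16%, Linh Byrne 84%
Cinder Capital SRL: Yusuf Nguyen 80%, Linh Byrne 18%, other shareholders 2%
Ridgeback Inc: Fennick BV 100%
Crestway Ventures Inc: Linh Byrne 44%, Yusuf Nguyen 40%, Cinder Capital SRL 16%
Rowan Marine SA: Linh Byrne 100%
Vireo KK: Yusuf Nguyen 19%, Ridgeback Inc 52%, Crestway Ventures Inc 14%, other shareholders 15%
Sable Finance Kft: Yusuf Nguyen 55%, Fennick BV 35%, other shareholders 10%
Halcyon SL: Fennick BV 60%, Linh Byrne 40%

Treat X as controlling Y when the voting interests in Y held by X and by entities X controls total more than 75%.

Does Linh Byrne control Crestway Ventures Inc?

Linh holds 84% of Ardent, so Linh controls Ardent.
Linh holds 100% of Rowan, so Linh controls Rowan.
In Crestway, Linh's side holds only 44%, not > 75%.
So Linh does not control Crestway.

No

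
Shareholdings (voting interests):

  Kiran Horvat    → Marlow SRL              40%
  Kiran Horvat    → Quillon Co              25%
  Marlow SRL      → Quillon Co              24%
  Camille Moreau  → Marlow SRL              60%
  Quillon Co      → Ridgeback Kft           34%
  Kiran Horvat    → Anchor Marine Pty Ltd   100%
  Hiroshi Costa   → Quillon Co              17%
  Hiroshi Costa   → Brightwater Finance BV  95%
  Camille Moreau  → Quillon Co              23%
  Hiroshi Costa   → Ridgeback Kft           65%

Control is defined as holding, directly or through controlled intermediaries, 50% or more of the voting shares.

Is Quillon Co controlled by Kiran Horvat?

No

Kiran holds 100% of Anchor, so Kiran controls Anchor.
In Quillon, Kiran's side holds only 25%, not ≥ 50%.
So Kiran does not control Quillon.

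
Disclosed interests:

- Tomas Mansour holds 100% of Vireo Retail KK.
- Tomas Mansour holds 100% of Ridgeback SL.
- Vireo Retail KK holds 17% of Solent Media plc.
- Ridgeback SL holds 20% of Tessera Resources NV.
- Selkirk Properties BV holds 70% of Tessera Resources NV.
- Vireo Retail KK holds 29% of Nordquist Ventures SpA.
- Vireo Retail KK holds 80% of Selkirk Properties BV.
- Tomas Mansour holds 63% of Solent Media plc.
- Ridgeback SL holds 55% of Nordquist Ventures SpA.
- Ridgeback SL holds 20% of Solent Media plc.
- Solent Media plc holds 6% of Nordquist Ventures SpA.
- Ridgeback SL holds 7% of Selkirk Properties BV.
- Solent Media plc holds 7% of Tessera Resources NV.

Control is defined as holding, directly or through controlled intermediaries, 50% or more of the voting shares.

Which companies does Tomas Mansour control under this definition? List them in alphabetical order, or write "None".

Nordquist Ventures SpA, Ridgeback SL, Selkirk Properties BV, Solent Media plc, Tessera Resources NV, Vireo Retail KK

Tomas holds 100% of Vireo, so Tomas controls Vireo.
Tomas holds 100% of Ridgeback, so Tomas controls Ridgeback.
Ridgeback and Vireo together hold 7% + 80% = 87% of Selkirk, so Tomas controls Selkirk.
Ridgeback and Vireo and Tomas together hold 20% + 17% + 63% = 100% of Solent, so Tomas controls Solent.
Selkirk and Ridgeback and Solent together hold 70% + 20% + 7% = 97% of Tessera, so Tomas controls Tessera.
Ridgeback and Solent and Vireo together hold 55% + 6% + 29% = 90% of Nordquist, so Tomas controls Nordquist.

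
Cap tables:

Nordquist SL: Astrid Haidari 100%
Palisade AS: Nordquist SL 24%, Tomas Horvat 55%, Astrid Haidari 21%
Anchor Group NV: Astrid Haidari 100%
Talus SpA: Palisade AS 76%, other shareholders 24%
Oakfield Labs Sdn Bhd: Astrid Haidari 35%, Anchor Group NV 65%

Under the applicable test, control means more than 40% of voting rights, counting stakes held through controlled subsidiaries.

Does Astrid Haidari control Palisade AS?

Astrid holds 100% of Nordquist, so Astrid controls Nordquist.
Nordquist and Astrid together hold 24% + 21% = 45% of Palisade, so Astrid controls Palisade.

Yes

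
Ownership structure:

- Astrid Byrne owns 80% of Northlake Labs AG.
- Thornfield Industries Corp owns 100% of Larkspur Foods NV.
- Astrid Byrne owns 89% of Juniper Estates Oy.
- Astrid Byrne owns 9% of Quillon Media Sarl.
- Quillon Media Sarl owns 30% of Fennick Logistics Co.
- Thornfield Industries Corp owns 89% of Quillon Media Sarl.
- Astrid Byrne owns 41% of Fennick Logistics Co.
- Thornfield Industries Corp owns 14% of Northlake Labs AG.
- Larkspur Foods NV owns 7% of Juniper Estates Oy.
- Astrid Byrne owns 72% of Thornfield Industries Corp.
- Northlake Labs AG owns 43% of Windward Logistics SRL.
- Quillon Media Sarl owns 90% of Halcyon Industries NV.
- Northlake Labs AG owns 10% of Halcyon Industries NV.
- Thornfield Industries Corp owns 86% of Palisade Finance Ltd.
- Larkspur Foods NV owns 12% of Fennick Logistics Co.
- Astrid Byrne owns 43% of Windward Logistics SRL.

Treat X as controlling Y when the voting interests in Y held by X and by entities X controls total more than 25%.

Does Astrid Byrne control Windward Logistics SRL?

Yes

Astrid holds 72% of Thornfield, so Astrid controls Thornfield.
Astrid and Thornfield together hold 80% + 14% = 94% of Northlake, so Astrid controls Northlake.
Astrid and Northlake together hold 43% + 43% = 86% of Windward, so Astrid controls Windward.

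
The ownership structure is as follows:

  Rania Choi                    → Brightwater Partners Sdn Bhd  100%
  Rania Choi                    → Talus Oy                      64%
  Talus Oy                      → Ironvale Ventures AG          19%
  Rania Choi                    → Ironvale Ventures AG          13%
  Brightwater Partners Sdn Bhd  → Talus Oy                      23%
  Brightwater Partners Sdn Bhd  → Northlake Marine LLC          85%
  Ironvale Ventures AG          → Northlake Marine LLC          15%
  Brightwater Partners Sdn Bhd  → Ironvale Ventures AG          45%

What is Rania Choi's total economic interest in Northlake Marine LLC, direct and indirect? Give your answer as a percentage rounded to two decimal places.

96.18%

Rania reaches Northlake along 5 paths.
Via Brightwater: 100% × 85% = 85%.
Via Ironvale: 13% × 15% = 1.95%.
Via Brightwater → Ironvale: 100% × 45% × 15% = 6.75%.
Via Brightwater → Talus → Ironvale: 100% × 23% × 19% × 15% = 0.6555%.
Via Talus → Ironvale: 64% × 19% × 15% = 1.824%.
Total: 85% + 1.95% + 6.75% + 0.6555% + 1.824% = 96.1795%.
Rounded: 96.18%.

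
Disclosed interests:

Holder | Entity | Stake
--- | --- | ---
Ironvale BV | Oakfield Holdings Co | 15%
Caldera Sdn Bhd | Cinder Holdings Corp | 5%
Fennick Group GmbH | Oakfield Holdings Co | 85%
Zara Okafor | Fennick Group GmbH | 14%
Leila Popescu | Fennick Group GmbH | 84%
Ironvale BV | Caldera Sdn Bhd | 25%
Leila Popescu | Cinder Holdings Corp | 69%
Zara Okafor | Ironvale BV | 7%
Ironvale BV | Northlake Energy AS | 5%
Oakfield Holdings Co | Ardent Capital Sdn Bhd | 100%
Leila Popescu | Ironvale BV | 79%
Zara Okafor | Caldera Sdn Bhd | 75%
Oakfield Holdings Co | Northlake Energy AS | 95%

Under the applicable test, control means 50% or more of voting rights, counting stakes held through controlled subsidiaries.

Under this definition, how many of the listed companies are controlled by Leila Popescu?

6

Leila holds 84% of Fennick, so Leila controls Fennick.
Leila holds 79% of Ironvale, so Leila controls Ironvale.
Fennick and Ironvale together hold 85% + 15% = 100% of Oakfield, so Leila controls Oakfield.
Leila holds 69% of Cinder, so Leila controls Cinder.
Oakfield holds 100% of Ardent, so Leila controls Ardent.
Oakfield and Ironvale together hold 95% + 5% = 100% of Northlake, so Leila controls Northlake.
No other company's threshold is met.
Leila controls 6 companies.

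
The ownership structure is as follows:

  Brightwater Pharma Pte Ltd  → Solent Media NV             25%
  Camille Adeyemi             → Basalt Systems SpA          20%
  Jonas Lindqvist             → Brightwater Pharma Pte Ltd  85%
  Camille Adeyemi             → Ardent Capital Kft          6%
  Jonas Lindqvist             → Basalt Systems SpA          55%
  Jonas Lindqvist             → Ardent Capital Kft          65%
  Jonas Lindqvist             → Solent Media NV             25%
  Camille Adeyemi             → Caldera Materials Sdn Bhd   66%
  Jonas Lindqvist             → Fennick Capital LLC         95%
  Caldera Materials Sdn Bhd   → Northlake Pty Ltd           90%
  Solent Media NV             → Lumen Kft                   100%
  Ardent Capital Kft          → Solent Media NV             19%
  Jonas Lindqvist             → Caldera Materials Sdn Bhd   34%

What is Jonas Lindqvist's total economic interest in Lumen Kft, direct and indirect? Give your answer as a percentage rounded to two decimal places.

58.60%

Jonas reaches Lumen along 3 paths.
Via Solent: 25% × 100% = 25%.
Via Ardent → Solent: 65% × 19% × 100% = 12.35%.
Via Brightwater → Solent: 85% × 25% × 100% = 21.25%.
Total: 25% + 12.35% + 21.25% = 58.6%.
Rounded: 58.60%.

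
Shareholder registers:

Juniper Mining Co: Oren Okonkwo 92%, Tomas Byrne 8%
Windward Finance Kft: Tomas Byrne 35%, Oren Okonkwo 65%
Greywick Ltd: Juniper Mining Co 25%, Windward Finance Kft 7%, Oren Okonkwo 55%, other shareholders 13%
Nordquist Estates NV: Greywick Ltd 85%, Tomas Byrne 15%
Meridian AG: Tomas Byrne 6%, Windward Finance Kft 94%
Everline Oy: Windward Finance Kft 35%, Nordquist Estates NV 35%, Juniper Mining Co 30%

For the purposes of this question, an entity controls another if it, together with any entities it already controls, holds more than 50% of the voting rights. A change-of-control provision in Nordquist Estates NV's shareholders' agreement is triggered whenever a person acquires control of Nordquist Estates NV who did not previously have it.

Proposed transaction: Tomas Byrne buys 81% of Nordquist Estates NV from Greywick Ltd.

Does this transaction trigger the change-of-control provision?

The purchase adds only to Tomas's holdings (Greywick's stake shrinks), so Tomas is the only person who could newly come to control Nordquist.
Tomas's largest direct stake is 35% in Windward, which does not meet the threshold, so Tomas controls no company.
In Nordquist, Tomas's side holds only 15%, not > 50%.
So before the transaction, Tomas does not control Nordquist.
After the purchase, Tomas's direct stake in Nordquist rises to 15% + 81% = 96%, and Greywick's stake falls to 4%.
Tomas holds 96% of Nordquist, so Tomas controls Nordquist.
Tomas did not control Nordquist before and does after, so the clause is triggered.

Yes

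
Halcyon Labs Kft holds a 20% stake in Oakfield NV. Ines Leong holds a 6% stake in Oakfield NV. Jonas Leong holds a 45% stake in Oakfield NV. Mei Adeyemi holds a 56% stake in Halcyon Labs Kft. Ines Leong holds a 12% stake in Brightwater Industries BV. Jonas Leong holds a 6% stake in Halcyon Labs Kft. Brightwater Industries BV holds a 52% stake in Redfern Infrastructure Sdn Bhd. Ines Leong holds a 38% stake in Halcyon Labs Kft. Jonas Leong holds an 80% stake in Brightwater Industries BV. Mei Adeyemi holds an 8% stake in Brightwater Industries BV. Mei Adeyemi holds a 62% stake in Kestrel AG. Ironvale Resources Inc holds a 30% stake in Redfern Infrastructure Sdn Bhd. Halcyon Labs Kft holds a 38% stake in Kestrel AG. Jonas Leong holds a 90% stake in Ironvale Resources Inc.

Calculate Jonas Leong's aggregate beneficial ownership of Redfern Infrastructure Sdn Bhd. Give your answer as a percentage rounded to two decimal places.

Jonas reaches Redfern along 2 paths.
Via Brightwater: 80% × 52% = 41.6%.
Via Ironvale: 90% × 30% = 27%.
Total: 41.6% + 27% = 68.6%.
Rounded: 68.60%.

68.60%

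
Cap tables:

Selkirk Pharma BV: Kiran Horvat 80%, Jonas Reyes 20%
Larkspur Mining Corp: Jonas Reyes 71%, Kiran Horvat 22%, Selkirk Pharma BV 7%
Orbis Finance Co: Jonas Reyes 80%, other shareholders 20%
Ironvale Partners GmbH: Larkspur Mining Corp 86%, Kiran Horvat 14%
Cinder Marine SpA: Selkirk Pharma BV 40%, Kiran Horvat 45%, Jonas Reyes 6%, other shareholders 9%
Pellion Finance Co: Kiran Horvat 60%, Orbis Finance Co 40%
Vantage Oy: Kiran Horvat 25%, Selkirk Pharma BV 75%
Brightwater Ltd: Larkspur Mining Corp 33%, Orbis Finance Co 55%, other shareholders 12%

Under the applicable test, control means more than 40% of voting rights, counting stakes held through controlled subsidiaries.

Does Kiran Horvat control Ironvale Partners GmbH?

Kiran holds 80% of Selkirk, so Kiran controls Selkirk.
Selkirk and Kiran together hold 40% + 45% = 85% of Cinder, so Kiran controls Cinder.
Kiran holds 60% of Pellion, so Kiran controls Pellion.
Kiran and Selkirk together hold 25% + 75% = 100% of Vantage, so Kiran controls Vantage.
In Ironvale, Kiran's side holds only 14%, not > 40%.
So Kiran does not control Ironvale.

No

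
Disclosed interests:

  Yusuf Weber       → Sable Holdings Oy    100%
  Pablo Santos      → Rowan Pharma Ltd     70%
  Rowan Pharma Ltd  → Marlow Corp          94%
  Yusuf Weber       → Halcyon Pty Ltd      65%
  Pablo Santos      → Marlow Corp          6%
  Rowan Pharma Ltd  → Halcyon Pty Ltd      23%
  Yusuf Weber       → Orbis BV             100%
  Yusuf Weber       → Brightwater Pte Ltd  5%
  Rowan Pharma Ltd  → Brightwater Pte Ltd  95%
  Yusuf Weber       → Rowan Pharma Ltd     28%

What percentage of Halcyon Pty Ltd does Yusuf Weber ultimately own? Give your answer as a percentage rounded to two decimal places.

Yusuf reaches Halcyon along 2 paths.
Via Rowan: 28% × 23% = 6.44%.
Direct stake: 65% = 65%.
Total: 6.44% + 65% = 71.44%.

71.44%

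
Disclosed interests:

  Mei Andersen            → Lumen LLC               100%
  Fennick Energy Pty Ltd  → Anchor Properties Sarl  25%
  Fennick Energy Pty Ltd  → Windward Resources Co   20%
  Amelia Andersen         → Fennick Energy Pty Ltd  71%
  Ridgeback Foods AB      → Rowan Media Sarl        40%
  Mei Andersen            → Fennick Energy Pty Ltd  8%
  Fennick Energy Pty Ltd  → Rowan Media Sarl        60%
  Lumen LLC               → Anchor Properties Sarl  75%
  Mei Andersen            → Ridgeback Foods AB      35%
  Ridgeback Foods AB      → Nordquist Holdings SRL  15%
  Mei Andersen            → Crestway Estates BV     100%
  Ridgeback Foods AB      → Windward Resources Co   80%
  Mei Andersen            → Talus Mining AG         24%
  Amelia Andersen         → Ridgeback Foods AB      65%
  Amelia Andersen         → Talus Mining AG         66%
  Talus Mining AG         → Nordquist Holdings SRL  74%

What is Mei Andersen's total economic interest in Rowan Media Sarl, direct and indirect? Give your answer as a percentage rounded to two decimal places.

18.80%

Mei reaches Rowan along 2 paths.
Via Ridgeback: 35% × 40% = 14%.
Via Fennick: 8% × 60% = 4.8%.
Total: 14% + 4.8% = 18.8%.
Rounded: 18.80%.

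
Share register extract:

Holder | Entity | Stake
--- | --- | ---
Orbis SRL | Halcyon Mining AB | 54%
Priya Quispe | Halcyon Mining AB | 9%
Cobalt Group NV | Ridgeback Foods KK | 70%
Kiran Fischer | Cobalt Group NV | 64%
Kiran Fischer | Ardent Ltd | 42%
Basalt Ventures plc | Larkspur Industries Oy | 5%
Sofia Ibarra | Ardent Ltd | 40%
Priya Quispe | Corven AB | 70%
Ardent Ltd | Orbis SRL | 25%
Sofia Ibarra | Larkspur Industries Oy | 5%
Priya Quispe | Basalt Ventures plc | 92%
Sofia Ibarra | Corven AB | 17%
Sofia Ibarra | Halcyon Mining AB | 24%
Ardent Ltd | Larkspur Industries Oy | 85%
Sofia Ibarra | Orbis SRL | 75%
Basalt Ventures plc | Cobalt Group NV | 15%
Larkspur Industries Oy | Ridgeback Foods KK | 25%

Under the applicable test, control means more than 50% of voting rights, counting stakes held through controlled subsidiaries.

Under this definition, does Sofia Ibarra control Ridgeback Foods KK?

Sofia holds 75% of Orbis, so Sofia controls Orbis.
Orbis and Sofia together hold 54% + 24% = 78% of Halcyon, so Sofia controls Halcyon.
Neither Sofia nor any entity Sofia controls holds any voting interest in Ridgeback.
So Sofia does not control Ridgeback.

No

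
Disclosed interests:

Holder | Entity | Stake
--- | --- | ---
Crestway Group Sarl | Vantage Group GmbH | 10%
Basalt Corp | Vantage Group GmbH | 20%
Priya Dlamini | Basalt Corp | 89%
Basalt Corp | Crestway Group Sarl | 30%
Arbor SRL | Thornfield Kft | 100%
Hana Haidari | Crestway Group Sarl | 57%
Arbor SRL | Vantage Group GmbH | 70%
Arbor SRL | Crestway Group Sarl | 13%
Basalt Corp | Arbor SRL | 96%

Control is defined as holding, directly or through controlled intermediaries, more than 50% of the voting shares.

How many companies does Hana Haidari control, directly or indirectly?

Hana holds 57% of Crestway, so Hana controls Crestway.
No other company's threshold is met.
Hana controls 1 company.

1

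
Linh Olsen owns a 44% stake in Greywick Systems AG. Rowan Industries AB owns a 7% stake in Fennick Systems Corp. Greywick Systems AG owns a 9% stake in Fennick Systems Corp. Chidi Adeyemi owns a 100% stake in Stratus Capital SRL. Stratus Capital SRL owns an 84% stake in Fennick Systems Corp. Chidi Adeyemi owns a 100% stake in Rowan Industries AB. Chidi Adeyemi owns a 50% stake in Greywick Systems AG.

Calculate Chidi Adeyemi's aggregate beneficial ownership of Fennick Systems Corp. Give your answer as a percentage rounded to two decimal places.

95.50%

Chidi reaches Fennick along 3 paths.
Via Rowan: 100% × 7% = 7%.
Via Stratus: 100% × 84% = 84%.
Via Greywick: 50% × 9% = 4.5%.
Total: 7% + 84% + 4.5% = 95.5%.
Rounded: 95.50%.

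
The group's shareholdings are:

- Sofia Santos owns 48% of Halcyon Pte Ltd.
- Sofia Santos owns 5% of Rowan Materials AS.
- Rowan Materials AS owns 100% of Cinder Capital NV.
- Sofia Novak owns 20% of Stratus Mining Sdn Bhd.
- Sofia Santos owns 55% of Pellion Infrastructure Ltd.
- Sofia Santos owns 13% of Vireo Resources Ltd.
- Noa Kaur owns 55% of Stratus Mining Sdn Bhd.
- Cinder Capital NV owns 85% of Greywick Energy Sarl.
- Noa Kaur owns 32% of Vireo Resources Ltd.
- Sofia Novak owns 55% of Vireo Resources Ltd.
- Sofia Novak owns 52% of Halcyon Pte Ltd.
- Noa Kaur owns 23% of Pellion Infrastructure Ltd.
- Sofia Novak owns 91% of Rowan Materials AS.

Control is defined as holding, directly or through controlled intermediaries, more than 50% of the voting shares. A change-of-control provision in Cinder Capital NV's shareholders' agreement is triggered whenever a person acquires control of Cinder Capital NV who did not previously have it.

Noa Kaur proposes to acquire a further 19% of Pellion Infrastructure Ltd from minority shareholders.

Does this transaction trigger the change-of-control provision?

The purchase changes only Noa's holdings, so Noa is the only person who could newly come to control Cinder.
Noa holds 55% of Stratus, so Noa controls Stratus.
Neither Noa nor any entity Noa controls holds any voting interest in Cinder.
So before the transaction, Noa does not control Cinder.
After the purchase, Noa's direct stake in Pellion rises to 23% + 19% = 42%.
Noa's side now holds 42% of Pellion, not > 50%, so Noa still does not control Pellion.
After the transaction, neither Noa nor any entity Noa controls holds a voting interest in Cinder, so Noa still does not control it.
No new person acquires control, so the clause is not triggered.

No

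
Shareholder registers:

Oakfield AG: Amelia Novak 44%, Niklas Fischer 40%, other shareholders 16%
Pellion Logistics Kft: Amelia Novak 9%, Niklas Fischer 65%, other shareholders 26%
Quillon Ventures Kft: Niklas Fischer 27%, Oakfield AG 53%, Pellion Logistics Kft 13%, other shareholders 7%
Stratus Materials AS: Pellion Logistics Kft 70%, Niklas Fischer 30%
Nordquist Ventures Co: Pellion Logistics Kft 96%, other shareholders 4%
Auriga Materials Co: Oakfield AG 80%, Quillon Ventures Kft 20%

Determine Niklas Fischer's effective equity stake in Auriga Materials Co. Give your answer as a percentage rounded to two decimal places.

Niklas reaches Auriga along 4 paths.
Via Oakfield: 40% × 80% = 32%.
Via Quillon: 27% × 20% = 5.4%.
Via Oakfield → Quillon: 40% × 53% × 20% = 4.24%.
Via Pellion → Quillon: 65% × 13% × 20% = 1.69%.
Total: 32% + 5.4% + 4.24% + 1.69% = 43.33%.

43.33%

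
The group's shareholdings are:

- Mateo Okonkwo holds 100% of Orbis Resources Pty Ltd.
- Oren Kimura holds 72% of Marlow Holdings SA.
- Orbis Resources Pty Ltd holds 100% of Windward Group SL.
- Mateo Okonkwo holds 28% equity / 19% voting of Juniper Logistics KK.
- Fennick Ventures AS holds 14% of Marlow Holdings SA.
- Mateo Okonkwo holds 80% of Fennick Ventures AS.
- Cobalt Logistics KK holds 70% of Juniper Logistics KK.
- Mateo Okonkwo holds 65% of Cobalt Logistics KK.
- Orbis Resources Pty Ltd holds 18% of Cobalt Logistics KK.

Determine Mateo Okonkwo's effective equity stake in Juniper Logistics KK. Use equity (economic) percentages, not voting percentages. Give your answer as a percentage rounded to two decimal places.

Mateo reaches Juniper along 3 paths.
Via Cobalt: 65% × 70% = 45.5%.
Via Orbis → Cobalt: 100% × 18% × 70% = 12.6%.
Direct stake: 28% = 28%.
Total: 45.5% + 12.6% + 28% = 86.1%.
Rounded: 86.10%.

86.10%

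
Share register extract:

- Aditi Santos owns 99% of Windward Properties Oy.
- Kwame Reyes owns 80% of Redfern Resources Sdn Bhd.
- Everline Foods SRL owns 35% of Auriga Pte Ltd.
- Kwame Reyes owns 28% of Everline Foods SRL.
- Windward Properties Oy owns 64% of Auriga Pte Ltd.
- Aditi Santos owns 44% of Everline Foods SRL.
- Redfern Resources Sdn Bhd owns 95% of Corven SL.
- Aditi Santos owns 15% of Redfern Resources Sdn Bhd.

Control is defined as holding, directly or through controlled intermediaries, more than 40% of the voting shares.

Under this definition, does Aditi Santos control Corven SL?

No

Aditi holds 99% of Windward, so Aditi controls Windward.
Aditi holds 44% of Everline, so Aditi controls Everline.
Everline and Windward together hold 35% + 64% = 99% of Auriga, so Aditi controls Auriga.
Neither Aditi nor any entity Aditi controls holds any voting interest in Corven.
So Aditi does not control Corven.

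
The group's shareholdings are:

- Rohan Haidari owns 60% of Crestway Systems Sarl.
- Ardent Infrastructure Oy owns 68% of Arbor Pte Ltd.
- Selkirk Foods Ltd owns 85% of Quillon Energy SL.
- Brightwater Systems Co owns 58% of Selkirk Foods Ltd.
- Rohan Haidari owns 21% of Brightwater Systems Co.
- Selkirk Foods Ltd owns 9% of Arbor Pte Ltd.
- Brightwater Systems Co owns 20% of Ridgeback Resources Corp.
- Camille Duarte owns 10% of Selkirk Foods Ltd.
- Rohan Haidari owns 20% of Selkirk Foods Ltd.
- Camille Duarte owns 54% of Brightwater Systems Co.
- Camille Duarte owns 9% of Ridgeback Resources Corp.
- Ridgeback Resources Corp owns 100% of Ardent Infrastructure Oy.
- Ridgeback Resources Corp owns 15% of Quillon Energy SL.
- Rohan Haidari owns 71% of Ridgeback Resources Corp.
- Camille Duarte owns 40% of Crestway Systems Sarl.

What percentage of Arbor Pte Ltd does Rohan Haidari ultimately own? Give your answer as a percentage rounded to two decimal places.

Rohan reaches Arbor along 4 paths.
Via Brightwater → Selkirk: 21% × 58% × 9% = 1.0962%.
Via Selkirk: 20% × 9% = 1.8%.
Via Ridgeback → Ardent: 71% × 100% × 68% = 48.28%.
Via Brightwater → Ridgeback → Ardent: 21% × 20% × 100% × 68% = 2.856%.
Total: 1.0962% + 1.8% + 48.28% + 2.856% = 54.0322%.
Rounded: 54.03%.

54.03%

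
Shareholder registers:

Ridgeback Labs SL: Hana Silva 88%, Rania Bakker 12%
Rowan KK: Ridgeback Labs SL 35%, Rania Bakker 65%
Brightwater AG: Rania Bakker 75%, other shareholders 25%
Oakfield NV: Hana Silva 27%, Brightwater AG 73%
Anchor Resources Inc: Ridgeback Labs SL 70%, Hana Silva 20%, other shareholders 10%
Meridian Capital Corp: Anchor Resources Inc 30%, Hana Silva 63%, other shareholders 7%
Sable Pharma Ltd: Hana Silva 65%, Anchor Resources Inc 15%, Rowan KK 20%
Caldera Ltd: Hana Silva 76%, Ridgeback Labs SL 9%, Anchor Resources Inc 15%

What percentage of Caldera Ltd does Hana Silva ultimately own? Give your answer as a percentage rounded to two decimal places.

Hana reaches Caldera along 4 paths.
Direct stake: 76% = 76%.
Via Ridgeback: 88% × 9% = 7.92%.
Via Ridgeback → Anchor: 88% × 70% × 15% = 9.24%.
Via Anchor: 20% × 15% = 3%.
Total: 76% + 7.92% + 9.24% + 3% = 96.16%.

96.16%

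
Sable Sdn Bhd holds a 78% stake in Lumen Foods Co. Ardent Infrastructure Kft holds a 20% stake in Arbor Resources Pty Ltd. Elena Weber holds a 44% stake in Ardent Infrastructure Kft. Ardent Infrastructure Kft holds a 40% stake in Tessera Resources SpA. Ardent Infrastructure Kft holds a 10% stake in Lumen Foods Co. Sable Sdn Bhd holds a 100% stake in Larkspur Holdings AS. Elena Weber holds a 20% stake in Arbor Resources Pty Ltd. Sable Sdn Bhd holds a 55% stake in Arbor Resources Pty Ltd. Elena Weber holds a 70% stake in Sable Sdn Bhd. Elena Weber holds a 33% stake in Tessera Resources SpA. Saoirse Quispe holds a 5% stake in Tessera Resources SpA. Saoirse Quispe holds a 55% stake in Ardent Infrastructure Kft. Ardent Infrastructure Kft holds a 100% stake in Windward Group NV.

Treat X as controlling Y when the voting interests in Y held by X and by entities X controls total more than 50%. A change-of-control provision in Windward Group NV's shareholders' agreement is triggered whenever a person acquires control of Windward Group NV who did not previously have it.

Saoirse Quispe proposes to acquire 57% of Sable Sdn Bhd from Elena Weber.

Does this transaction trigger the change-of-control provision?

No

The purchase adds only to Saoirse's holdings (Elena's stake shrinks), so Saoirse is the only person who could newly come to control Windward.
Saoirse holds 55% of Ardent, so Saoirse controls Ardent.
Ardent holds 100% of Windward, so Saoirse controls Windward.
So Saoirse already controls Windward before the transaction.
After the purchase, Saoirse holds 57% of Sable directly, and Elena's stake falls to 13%.
Saoirse controlled Windward already, so this is not a new person acquiring control; every other person's position is unchanged or reduced.
No new person acquires control, so the clause is not triggered.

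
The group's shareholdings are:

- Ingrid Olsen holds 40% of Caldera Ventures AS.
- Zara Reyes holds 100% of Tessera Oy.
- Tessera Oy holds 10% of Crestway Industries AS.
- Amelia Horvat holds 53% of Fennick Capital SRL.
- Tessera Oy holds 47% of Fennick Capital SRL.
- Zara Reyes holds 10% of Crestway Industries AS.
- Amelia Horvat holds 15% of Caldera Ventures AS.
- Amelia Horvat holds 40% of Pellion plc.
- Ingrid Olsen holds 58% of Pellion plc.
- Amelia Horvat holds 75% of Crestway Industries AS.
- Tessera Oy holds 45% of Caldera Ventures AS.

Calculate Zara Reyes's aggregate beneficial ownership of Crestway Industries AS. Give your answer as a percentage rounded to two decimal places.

Zara reaches Crestway along 2 paths.
Direct stake: 10% = 10%.
Via Tessera: 100% × 10% = 10%.
Total: 10% + 10% = 20%.
Rounded: 20.00%.

20.00%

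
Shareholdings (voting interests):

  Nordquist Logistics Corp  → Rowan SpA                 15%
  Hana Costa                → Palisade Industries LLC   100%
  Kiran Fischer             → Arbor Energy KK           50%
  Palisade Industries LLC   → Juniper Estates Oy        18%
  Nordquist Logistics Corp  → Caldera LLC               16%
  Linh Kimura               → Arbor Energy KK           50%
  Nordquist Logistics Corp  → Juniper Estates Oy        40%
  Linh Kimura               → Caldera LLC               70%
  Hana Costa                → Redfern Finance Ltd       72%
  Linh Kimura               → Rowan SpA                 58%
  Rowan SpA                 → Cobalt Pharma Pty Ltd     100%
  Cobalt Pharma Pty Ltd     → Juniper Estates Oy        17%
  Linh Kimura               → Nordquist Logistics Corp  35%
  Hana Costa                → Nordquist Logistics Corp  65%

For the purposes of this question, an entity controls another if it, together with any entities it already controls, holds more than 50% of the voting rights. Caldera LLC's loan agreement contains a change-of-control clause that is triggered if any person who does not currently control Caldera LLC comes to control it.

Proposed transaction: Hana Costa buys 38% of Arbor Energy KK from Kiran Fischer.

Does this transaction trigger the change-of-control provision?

The purchase adds only to Hana's holdings (Kiran's stake shrinks), so Hana is the only person who could newly come to control Caldera.
Hana holds 100% of Palisade, so Hana controls Palisade.
Hana holds 65% of Nordquist, so Hana controls Nordquist.
Hana holds 72% of Redfern, so Hana controls Redfern.
Nordquist and Palisade together hold 40% + 18% = 58% of Juniper, so Hana controls Juniper.
In Caldera, Hana's side holds only 16%, not > 50%.
So before the transaction, Hana does not control Caldera.
After the purchase, Hana holds 38% of Arbor directly, and Kiran's stake falls to 12%.
Hana's side now holds 38% of Arbor, not > 50%, so Hana still does not control Arbor.
After the transaction, Hana's side holds 16% of Caldera, not > 50%, so Hana still does not control Caldera.
No new person acquires control, so the clause is not triggered.

No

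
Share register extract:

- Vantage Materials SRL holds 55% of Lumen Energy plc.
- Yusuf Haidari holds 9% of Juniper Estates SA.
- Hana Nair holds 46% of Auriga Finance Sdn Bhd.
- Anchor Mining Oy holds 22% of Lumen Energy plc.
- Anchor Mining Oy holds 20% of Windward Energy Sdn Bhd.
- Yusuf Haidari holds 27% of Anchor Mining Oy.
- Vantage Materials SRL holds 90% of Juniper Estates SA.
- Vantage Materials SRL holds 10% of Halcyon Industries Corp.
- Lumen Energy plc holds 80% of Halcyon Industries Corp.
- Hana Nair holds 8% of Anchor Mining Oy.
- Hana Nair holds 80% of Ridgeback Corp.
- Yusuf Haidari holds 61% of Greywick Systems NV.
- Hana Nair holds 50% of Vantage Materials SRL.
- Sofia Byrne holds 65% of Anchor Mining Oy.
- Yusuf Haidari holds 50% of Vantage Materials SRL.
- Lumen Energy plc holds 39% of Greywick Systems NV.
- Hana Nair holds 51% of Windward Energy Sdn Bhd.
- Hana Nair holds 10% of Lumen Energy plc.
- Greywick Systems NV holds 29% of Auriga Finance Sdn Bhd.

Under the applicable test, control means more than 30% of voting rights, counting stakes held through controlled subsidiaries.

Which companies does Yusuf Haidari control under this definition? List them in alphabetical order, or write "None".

Greywick Systems NV, Halcyon Industries Corp, Juniper Estates SA, Lumen Energy plc, Vantage Materials SRL

Yusuf holds 50% of Vantage, so Yusuf controls Vantage.
Vantage holds 55% of Lumen, so Yusuf controls Lumen.
Vantage and Yusuf together hold 90% + 9% = 99% of Juniper, so Yusuf controls Juniper.
Lumen and Yusuf together hold 39% + 61% = 100% of Greywick, so Yusuf controls Greywick.
Vantage and Lumen together hold 10% + 80% = 90% of Halcyon, so Yusuf controls Halcyon.
No other company's threshold is met.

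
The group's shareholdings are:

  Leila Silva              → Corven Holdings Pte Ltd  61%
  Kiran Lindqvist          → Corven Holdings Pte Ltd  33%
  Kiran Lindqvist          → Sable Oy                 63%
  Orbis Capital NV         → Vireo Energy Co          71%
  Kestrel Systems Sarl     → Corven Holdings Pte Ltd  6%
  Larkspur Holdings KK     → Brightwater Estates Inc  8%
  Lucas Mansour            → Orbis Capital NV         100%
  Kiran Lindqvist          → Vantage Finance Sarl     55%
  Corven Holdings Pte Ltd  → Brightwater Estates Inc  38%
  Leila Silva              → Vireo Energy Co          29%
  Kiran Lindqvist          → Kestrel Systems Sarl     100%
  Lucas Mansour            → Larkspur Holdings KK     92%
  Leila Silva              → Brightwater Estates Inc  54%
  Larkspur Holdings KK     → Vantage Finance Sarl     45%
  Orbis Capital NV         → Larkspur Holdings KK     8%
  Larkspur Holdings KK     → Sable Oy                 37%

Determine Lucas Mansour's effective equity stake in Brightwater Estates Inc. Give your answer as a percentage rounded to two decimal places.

8.00%

Lucas reaches Brightwater along 2 paths.
Via Larkspur: 92% × 8% = 7.36%.
Via Orbis → Larkspur: 100% × 8% × 8% = 0.64%.
Total: 7.36% + 0.64% = 8%.
Rounded: 8.00%.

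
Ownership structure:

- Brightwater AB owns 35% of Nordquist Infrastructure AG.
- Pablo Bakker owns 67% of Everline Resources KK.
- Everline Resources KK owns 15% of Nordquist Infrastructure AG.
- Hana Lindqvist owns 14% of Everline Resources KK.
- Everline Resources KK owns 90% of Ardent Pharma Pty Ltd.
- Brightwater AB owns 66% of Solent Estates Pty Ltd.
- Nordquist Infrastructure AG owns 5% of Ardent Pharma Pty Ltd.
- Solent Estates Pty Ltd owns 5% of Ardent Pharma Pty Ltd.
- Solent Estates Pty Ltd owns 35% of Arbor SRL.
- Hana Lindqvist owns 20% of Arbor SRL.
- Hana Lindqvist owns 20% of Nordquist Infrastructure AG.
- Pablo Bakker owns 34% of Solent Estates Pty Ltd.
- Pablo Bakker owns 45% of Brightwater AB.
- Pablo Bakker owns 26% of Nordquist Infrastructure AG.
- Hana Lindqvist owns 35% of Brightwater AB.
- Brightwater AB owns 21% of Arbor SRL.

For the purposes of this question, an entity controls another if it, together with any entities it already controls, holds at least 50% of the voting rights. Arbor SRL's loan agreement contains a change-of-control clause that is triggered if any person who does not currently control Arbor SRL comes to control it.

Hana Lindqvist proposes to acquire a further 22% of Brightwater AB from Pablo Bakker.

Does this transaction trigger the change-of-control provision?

Yes

The purchase adds only to Hana's holdings (Pablo's stake shrinks), so Hana is the only person who could newly come to control Arbor.
Hana's largest direct stake is 35% in Brightwater, which does not meet the threshold, so Hana controls no company.
In Arbor, Hana's side holds only 20%, not ≥ 50%.
So before the transaction, Hana does not control Arbor.
After the purchase, Hana's direct stake in Brightwater rises to 35% + 22% = 57%, and Pablo's stake falls to 23%.
Hana holds 57% of Brightwater, so Hana controls Brightwater.
Brightwater holds 66% of Solent, so Hana controls Solent.
Hana and Brightwater and Solent together hold 20% + 21% + 35% = 76% of Arbor, so Hana controls Arbor.
Hana did not control Arbor before and does after, so the clause is triggered.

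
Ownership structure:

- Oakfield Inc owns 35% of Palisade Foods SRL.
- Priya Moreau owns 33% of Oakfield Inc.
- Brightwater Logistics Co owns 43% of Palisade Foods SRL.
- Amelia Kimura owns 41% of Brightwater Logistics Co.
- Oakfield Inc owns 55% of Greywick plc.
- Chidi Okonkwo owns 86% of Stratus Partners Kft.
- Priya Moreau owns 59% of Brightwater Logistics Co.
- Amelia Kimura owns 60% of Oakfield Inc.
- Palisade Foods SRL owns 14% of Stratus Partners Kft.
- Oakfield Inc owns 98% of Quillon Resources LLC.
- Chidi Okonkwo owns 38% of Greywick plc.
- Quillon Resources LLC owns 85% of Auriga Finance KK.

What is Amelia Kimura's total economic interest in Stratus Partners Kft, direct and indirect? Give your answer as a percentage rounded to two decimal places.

5.41%

Amelia reaches Stratus along 2 paths.
Via Oakfield → Palisade: 60% × 35% × 14% = 2.94%.
Via Brightwater → Palisade: 41% × 43% × 14% = 2.4682%.
Total: 2.94% + 2.4682% = 5.4082%.
Rounded: 5.41%.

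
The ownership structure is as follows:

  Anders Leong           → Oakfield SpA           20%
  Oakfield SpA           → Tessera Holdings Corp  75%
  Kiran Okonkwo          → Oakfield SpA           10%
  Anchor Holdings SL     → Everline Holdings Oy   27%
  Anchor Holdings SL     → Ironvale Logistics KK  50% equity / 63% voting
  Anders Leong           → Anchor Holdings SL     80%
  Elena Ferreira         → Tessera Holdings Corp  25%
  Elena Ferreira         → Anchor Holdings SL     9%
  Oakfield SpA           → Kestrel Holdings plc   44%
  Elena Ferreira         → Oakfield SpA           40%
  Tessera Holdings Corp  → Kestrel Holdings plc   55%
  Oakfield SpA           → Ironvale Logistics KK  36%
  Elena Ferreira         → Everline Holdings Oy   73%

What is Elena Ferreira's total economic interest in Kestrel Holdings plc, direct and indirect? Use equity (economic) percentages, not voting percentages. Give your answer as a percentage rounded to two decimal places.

47.85%

Elena reaches Kestrel along 3 paths.
Via Tessera: 25% × 55% = 13.75%.
Via Oakfield → Tessera: 40% × 75% × 55% = 16.5%.
Via Oakfield: 40% × 44% = 17.6%.
Total: 13.75% + 16.5% + 17.6% = 47.85%.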